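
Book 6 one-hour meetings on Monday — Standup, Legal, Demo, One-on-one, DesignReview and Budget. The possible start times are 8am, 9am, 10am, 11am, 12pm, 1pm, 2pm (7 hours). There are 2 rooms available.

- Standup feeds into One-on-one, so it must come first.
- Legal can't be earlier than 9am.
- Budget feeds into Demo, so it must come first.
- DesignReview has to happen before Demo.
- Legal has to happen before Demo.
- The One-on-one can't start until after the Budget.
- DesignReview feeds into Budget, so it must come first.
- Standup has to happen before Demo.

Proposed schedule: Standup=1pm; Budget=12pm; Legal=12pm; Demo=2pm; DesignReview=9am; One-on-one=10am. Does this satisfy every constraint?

No — it violates: Standup feeds into One-on-one, so it must come first

Standup has to happen before Demo — holds.
Budget feeds into Demo, so it must come first — holds.
Legal can't be earlier than 9am — holds.
DesignReview feeds into Budget, so it must come first — holds.
Legal has to happen before Demo — holds.
The One-on-one can't start until after the Budget — violated.
There are 2 rooms available — holds.
DesignReview has to happen before Demo — holds.
Standup feeds into One-on-one, so it must come first — violated.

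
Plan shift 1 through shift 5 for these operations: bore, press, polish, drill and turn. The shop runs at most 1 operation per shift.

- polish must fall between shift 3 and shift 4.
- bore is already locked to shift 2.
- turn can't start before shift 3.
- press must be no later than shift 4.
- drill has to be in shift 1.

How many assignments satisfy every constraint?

Enumerating: turn=shift 5; drill=shift 1; press=shift 4; bore=shift 2; polish=shift 3 | bore -> shift 2; polish -> shift 4; drill -> shift 1; press -> shift 3; turn -> shift 5.

2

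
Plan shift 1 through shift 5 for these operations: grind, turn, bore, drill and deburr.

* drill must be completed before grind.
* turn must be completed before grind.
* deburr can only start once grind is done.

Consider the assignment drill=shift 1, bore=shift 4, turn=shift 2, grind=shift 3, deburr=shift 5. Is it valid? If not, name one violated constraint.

drill must be completed before grind — holds.
turn must be completed before grind — holds.
deburr can only start once grind is done — holds.

Yes, all constraints hold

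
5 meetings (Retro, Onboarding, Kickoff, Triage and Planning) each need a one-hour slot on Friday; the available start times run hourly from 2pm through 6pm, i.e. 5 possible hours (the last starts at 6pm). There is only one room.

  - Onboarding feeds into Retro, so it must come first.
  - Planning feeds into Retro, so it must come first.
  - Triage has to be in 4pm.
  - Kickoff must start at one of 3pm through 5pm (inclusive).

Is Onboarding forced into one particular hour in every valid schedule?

No

Onboarding can be 2pm (e.g. Retro -> 6pm, Triage -> 4pm, Planning -> 5pm, Onboarding -> 2pm, Kickoff -> 3pm) or 3pm (e.g. Planning -> 2pm; Kickoff -> 5pm; Onboarding -> 3pm; Retro -> 6pm; Triage -> 4pm).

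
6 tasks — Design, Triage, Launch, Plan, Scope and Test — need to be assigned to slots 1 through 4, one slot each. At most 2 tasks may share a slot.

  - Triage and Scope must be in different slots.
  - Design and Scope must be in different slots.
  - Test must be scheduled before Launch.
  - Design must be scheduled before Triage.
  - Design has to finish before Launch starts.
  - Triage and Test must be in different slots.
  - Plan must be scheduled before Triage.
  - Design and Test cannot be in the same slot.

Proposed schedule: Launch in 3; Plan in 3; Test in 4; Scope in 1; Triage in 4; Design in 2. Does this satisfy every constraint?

Invalid. Triage and Test must be in different slots.

Plan must be scheduled before Triage — holds.
At most 2 tasks may share a slot — holds.
Design has to finish before Launch starts — holds.
Triage and Scope must be in different slots — holds.
Design and Test cannot be in the same slot — holds.
Design must be scheduled before Triage — holds.
Triage and Test must be in different slots — violated.
Test must be scheduled before Launch — violated.
Design and Scope must be in different slots — holds.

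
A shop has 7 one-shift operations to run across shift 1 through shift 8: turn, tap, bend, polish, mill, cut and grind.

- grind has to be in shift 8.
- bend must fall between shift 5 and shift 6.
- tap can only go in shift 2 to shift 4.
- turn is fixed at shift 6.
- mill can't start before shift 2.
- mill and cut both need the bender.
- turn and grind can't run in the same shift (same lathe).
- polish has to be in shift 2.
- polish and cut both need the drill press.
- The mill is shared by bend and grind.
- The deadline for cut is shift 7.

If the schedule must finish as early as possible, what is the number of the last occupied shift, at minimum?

8

grind can't be placed before shift 8, so the schedule must run through at least shift 8.
8 works (last occupied shift: shift 8): for example grind in shift 8, cut in shift 1, bend in shift 5, mill in shift 2, polish in shift 2, tap in shift 2, turn in shift 6.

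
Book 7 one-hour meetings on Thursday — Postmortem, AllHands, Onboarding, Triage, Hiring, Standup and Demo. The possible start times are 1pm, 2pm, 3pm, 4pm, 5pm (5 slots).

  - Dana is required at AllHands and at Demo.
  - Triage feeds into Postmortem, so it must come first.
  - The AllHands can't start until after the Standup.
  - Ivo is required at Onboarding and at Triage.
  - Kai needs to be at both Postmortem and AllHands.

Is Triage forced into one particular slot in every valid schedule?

No

Triage can be 1pm (e.g. AllHands in 3pm, Standup in 1pm, Demo in 1pm, Postmortem in 2pm, Onboarding in 2pm, Hiring in 1pm, Triage in 1pm) or 2pm (e.g. Standup=1pm, Demo=1pm, AllHands=2pm, Hiring=1pm, Triage=2pm, Postmortem=3pm, Onboarding=1pm).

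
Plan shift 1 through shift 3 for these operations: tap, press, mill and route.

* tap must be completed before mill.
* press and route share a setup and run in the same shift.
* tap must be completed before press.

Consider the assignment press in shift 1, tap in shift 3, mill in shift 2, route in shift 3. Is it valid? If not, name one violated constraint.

tap must be completed before mill — violated.
press and route share a setup and run in the same shift — violated.
tap must be completed before press — violated.

No. tap must be completed before press is not satisfied.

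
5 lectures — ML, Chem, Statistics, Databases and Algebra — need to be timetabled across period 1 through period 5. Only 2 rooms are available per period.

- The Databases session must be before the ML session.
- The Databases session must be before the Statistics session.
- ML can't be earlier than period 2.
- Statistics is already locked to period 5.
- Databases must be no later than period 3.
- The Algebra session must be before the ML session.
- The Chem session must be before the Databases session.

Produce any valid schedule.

ML=period 3; Chem=period 1; Algebra=period 1; Databases=period 2; Statistics=period 5

Checking: Algebra(period 1) before ML(period 3); Databases(period 2) before Statistics(period 5); Chem(period 1) before Databases(period 2); Databases(period 2) before ML(period 3); Databases=period 2 in [period 1,period 3]; ML=period 3 in [period 2,period 5]; Statistics=period 5 in [period 5,period 5]; max 2 per period (cap 2).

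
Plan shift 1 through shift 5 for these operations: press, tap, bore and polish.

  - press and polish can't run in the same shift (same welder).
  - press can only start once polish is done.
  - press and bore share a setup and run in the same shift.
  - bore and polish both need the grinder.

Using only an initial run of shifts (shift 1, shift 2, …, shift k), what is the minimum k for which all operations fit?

The precedence chain requires at least 2 distinct shifts.
2 works (last occupied shift: shift 2): for example press -> shift 2, polish -> shift 1, tap -> shift 1, bore -> shift 2.

2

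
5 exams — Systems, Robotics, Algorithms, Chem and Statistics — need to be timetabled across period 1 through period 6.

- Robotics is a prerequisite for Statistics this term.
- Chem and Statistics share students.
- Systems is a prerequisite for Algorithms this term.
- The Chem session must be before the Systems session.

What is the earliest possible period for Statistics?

period 2

Precedence pushes Statistics to at least period 2.
Statistics at period 2 is achievable: Robotics=period 1, Chem=period 1, Statistics=period 2, Systems=period 2, Algorithms=period 3.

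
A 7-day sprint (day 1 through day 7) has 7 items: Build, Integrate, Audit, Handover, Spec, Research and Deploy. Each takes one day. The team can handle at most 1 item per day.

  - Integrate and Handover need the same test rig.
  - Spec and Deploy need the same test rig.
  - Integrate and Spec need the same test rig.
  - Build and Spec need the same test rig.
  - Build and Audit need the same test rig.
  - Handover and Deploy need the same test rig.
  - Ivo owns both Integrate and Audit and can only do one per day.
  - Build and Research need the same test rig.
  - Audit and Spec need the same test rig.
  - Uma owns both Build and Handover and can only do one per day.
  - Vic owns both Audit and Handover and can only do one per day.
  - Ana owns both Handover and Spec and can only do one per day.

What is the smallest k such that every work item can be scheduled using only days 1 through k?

With at most 1 per day and 7 work items, at least 7 days are needed.
7 works (last occupied day: day 7): for example Integrate in day 2; Handover in day 4; Build in day 1; Deploy in day 7; Audit in day 3; Research in day 6; Spec in day 5.

7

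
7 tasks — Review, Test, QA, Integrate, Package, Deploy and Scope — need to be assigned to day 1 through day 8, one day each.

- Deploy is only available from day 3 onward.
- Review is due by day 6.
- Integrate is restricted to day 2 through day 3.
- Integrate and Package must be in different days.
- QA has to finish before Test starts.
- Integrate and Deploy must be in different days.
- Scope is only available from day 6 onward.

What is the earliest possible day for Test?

day 2

Precedence pushes Test to at least day 2.
Test at day 2 is achievable: Deploy=day 3; Test=day 2; QA=day 1; Scope=day 6; Integrate=day 2; Review=day 1; Package=day 1.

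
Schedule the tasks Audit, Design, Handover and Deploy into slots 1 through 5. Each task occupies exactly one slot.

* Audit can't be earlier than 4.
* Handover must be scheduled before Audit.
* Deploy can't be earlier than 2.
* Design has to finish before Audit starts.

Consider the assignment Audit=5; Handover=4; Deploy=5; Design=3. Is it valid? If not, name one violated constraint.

Audit can't be earlier than 4 — holds.
Handover must be scheduled before Audit — holds.
Deploy can't be earlier than 2 — holds.
Design has to finish before Audit starts — holds.

Yes, all constraints hold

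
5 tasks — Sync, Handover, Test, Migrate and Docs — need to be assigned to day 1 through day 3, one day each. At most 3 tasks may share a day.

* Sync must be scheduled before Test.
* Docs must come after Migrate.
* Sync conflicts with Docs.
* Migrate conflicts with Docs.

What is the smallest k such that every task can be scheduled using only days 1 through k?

The precedence chain requires at least 2 distinct days.
With at most 3 per day and 5 tasks, at least 2 days are needed.
2 works (last occupied day: day 2): for example Test -> day 2; Sync -> day 1; Handover -> day 1; Docs -> day 2; Migrate -> day 1.

2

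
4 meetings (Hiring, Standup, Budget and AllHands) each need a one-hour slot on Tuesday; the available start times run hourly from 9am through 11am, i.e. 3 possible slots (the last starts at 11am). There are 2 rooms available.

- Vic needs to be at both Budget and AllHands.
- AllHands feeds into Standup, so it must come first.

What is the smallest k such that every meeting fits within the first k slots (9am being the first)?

2 slots

The precedence chain requires at least 2 distinct slots.
With at most 2 per slot and 4 meetings, at least 2 slots are needed.
2 works (last occupied slot: 10am): for example Standup in 10am; Hiring in 9am; Budget in 10am; AllHands in 9am.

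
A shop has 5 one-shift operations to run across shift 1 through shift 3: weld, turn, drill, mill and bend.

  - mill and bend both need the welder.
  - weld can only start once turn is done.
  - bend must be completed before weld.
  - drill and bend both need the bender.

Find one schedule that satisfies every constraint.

bend=shift 1; mill=shift 2; weld=shift 2; drill=shift 2; turn=shift 1

Checking: turn(shift 1) before weld(shift 2); bend(shift 1) before weld(shift 2); mill(shift 2) != bend(shift 1); drill(shift 2) != bend(shift 1).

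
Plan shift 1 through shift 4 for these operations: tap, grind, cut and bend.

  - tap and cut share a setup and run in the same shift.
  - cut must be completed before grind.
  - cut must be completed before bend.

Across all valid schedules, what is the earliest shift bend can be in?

shift 2

Precedence pushes bend to at least shift 2.
bend at shift 2 is achievable: cut -> shift 1; tap -> shift 1; bend -> shift 2; grind -> shift 2.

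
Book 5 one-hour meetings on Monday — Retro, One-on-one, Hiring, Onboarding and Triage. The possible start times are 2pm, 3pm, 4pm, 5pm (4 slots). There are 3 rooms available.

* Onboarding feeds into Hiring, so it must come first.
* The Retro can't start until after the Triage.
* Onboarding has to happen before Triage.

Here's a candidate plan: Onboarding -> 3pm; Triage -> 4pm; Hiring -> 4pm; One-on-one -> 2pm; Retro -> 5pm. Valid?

There are 3 rooms available — holds.
The Retro can't start until after the Triage — holds.
Onboarding has to happen before Triage — holds.
Onboarding feeds into Hiring, so it must come first — holds.

Yes, all constraints hold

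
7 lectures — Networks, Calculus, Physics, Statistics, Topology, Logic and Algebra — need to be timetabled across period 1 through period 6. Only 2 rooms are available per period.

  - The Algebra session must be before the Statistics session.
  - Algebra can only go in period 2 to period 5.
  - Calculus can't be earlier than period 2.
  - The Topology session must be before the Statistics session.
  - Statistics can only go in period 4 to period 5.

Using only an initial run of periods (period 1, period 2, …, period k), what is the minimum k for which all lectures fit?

The precedence chain requires at least 2 distinct periods.
With at most 2 per period and 7 lectures, at least 4 periods are needed.
Statistics can't be placed before period 4, so the schedule must run through at least period 4.
4 works (last occupied period: period 4): for example Networks in period 1, Algebra in period 2, Statistics in period 4, Calculus in period 2, Logic in period 3, Physics in period 3, Topology in period 1.

4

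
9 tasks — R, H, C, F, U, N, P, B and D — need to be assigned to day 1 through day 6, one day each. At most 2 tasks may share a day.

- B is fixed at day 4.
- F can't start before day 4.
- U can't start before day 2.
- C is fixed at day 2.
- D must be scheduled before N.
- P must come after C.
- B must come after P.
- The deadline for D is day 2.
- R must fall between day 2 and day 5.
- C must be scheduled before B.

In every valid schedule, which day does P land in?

day 3

C is fixed at day 2 and must come before P, so P is at least day 3.
B is fixed at day 4 and must come after P, so P is at most day 3.
So P must be day 3.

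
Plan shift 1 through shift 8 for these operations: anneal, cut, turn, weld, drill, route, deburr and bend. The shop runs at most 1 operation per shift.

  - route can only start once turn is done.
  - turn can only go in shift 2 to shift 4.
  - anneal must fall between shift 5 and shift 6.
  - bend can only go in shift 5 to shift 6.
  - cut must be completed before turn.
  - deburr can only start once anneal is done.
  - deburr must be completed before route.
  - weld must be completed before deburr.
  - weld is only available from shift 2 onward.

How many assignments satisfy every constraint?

Splitting on anneal: it can be shift 5 (9), shift 6 (9). Listing each branch's schedules as (cut, turn, weld, drill, route, deburr, bend) by shift number:
anneal=shift 5: (1,2,3,4,8,7,6) (1,2,4,3,8,7,6) (1,3,2,4,8,7,6) (1,3,4,2,8,7,6) (1,4,2,3,8,7,6) (1,4,3,2,8,7,6) (2,3,4,1,8,7,6) (2,4,3,1,8,7,6) (3,4,2,1,8,7,6) — 9.
anneal=shift 6: (1,2,3,4,8,7,5) (1,2,4,3,8,7,5) (1,3,2,4,8,7,5) (1,3,4,2,8,7,5) (1,4,2,3,8,7,5) (1,4,3,2,8,7,5) (2,3,4,1,8,7,5) (2,4,3,1,8,7,5) (3,4,2,1,8,7,5) — 9.
Summing: 9 + 9 = 18.

18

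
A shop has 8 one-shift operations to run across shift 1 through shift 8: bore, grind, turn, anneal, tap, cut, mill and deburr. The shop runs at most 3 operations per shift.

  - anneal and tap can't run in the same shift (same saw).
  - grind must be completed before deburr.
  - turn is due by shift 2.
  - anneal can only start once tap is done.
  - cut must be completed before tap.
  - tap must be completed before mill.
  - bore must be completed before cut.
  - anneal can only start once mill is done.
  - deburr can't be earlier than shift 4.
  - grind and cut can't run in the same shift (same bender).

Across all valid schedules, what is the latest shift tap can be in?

shift 6

Precedence pushes tap to at least shift 3; downstream work caps tap at shift 6.
tap at shift 6 is achievable: anneal in shift 8; bore in shift 1; mill in shift 7; tap in shift 6; deburr in shift 4; cut in shift 2; grind in shift 1; turn in shift 1.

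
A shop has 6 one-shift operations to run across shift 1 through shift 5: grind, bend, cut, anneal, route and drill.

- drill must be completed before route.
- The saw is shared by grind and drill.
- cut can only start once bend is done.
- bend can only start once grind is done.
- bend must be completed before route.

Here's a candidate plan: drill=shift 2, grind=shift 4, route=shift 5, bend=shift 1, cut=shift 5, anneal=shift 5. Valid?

No. bend can only start once grind is done is not satisfied.

drill must be completed before route — holds.
cut can only start once bend is done — holds.
The saw is shared by grind and drill — holds.
bend can only start once grind is done — violated.
bend must be completed before route — holds.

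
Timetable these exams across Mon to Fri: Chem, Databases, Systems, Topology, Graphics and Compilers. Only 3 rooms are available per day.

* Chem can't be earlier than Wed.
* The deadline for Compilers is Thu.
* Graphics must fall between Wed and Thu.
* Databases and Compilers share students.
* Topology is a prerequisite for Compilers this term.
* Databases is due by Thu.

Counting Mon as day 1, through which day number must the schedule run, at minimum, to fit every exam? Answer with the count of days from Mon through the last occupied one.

The precedence chain requires at least 2 distinct days.
With at most 3 per day and 6 exams, at least 2 days are needed.
Chem can't be placed before Wed — that is day 3 counting from Mon — so the schedule must run through at least 3 days.
3 works (last occupied day: Wed): for example Databases=Mon; Compilers=Tue; Systems=Mon; Chem=Wed; Topology=Mon; Graphics=Wed.

3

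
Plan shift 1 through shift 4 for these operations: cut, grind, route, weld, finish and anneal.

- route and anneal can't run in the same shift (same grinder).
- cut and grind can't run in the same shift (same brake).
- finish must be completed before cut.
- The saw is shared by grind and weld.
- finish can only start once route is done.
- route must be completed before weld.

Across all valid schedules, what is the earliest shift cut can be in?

shift 3

Precedence pushes cut to at least shift 3.
cut at shift 3 is achievable: grind in shift 1; weld in shift 2; route in shift 1; finish in shift 2; cut in shift 3; anneal in shift 2.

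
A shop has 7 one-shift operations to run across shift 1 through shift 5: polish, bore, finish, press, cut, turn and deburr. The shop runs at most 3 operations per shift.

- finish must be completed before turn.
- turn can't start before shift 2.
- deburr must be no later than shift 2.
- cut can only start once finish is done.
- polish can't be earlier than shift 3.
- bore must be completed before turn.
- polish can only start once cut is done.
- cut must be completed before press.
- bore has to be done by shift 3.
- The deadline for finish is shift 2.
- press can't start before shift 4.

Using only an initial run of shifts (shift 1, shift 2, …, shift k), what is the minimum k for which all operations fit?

The precedence chain requires at least 3 distinct shifts.
With at most 3 per shift and 7 operations, at least 3 shifts are needed.
press can't be placed before shift 4, so the schedule must run through at least shift 4.
4 works (last occupied shift: shift 4): for example deburr -> shift 1, press -> shift 4, finish -> shift 1, bore -> shift 1, turn -> shift 2, polish -> shift 3, cut -> shift 2.

4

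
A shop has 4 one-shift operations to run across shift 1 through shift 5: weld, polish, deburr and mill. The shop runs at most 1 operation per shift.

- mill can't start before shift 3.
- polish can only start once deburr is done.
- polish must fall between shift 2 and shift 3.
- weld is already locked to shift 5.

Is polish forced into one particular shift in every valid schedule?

polish can be shift 2 (e.g. weld in shift 5, deburr in shift 1, mill in shift 3, polish in shift 2) or shift 3 (e.g. deburr -> shift 1; weld -> shift 5; polish -> shift 3; mill -> shift 4).

No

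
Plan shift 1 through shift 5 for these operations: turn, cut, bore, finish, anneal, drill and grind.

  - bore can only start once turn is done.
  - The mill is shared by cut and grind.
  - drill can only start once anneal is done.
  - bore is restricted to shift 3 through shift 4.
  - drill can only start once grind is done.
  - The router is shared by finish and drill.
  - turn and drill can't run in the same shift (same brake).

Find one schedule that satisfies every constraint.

anneal in shift 1, drill in shift 2, bore in shift 3, grind in shift 1, cut in shift 2, turn in shift 1, finish in shift 1

Checking: grind(shift 1) before drill(shift 2); anneal(shift 1) before drill(shift 2); turn(shift 1) before bore(shift 3); finish(shift 1) != drill(shift 2); cut(shift 2) != grind(shift 1); turn(shift 1) != drill(shift 2); bore=shift 3 in [shift 3,shift 4].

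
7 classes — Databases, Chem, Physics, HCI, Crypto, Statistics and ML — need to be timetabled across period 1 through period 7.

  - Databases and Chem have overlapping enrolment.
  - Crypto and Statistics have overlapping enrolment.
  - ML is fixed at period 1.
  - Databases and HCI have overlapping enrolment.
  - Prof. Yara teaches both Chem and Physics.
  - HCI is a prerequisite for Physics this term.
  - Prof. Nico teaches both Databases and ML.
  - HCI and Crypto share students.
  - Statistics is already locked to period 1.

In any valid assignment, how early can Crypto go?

Crypto at period 2 is achievable: Physics in period 2, Databases in period 2, HCI in period 1, Chem in period 1, Crypto in period 2, Statistics in period 1, ML in period 1.
Nothing earlier works — the conflict constraints rule out every period before period 2.

period 2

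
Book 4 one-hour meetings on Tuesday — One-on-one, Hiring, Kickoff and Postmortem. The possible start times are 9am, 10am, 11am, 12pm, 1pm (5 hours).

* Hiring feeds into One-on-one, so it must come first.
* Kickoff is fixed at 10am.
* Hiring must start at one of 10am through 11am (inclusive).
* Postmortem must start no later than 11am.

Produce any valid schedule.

Postmortem in 9am; One-on-one in 11am; Hiring in 10am; Kickoff in 10am

Checking: Hiring(10am) before One-on-one(11am); Hiring=10am in [10am,11am]; Kickoff=10am in [10am,10am]; Postmortem=9am in [9am,11am].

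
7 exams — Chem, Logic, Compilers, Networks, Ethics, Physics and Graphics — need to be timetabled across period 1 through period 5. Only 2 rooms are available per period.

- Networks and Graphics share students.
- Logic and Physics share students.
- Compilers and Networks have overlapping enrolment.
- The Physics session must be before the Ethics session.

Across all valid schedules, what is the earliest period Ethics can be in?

period 2

Precedence pushes Ethics to at least period 2.
Ethics at period 2 is achievable: Networks=period 4, Logic=period 2, Chem=period 1, Graphics=period 3, Compilers=period 3, Ethics=period 2, Physics=period 1.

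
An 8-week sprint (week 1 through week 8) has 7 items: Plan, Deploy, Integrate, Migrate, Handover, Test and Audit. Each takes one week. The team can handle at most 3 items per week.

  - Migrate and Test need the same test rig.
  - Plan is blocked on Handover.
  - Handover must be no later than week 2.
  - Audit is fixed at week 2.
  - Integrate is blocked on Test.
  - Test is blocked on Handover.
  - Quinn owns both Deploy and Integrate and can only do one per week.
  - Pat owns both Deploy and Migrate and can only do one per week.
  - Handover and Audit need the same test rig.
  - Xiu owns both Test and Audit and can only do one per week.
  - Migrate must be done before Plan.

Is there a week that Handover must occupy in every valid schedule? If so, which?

Handover's window is week 1–week 2.
Audit is fixed at week 2, and Handover can't share a week with Audit.
So Handover must be week 1.

week 1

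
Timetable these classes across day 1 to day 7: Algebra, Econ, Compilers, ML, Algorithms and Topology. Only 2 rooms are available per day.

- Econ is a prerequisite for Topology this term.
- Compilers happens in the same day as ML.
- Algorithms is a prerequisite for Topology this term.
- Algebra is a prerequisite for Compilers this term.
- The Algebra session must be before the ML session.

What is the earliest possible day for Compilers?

day 2

Precedence pushes Compilers to at least day 2.
Compilers at day 2 is achievable: Econ=day 1, ML=day 2, Topology=day 4, Algorithms=day 3, Compilers=day 2, Algebra=day 1.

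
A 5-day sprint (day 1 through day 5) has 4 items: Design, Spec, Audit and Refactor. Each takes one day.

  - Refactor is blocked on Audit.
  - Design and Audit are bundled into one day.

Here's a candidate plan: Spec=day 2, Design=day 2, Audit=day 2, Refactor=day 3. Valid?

Valid

Design and Audit are bundled into one day — holds.
Refactor is blocked on Audit — holds.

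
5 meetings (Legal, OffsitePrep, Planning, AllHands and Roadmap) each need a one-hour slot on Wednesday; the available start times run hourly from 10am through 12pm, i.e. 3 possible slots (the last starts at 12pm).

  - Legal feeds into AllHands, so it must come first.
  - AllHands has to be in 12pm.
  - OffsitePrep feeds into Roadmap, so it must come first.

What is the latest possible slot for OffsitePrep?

11am

Downstream work caps OffsitePrep at 11am.
OffsitePrep at 11am is achievable: Planning -> 10am, Legal -> 10am, OffsitePrep -> 11am, AllHands -> 12pm, Roadmap -> 12pm.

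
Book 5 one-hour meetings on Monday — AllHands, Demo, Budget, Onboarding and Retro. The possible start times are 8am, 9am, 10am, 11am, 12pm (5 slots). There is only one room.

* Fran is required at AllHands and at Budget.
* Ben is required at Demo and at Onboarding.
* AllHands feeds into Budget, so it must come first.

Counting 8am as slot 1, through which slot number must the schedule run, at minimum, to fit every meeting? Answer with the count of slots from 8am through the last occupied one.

5 slots

The precedence chain requires at least 2 distinct slots.
With at most 1 per slot and 5 meetings, at least 5 slots are needed.
5 works (last occupied slot: 12pm): for example Onboarding=11am; Demo=10am; Budget=9am; Retro=12pm; AllHands=8am.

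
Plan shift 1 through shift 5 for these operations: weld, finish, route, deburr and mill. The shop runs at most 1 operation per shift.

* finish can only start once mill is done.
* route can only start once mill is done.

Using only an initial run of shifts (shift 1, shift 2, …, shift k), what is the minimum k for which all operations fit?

5

The precedence chain requires at least 2 distinct shifts.
With at most 1 per shift and 5 operations, at least 5 shifts are needed.
5 works (last occupied shift: shift 5): for example mill -> shift 1, deburr -> shift 5, weld -> shift 4, finish -> shift 2, route -> shift 3.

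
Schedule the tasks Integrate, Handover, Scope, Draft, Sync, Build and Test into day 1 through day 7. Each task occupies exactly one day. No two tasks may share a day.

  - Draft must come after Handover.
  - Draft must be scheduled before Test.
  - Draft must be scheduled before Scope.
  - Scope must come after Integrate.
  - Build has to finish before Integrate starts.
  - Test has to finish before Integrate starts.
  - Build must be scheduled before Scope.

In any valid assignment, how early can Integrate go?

day 5

Precedence pushes Integrate to at least day 4; downstream work caps Integrate at day 6.
Integrate at day 5 is achievable: Scope -> day 6; Sync -> day 7; Test -> day 4; Draft -> day 2; Build -> day 3; Handover -> day 1; Integrate -> day 5.
Nothing earlier works — the capacity limit rule out every day before day 5.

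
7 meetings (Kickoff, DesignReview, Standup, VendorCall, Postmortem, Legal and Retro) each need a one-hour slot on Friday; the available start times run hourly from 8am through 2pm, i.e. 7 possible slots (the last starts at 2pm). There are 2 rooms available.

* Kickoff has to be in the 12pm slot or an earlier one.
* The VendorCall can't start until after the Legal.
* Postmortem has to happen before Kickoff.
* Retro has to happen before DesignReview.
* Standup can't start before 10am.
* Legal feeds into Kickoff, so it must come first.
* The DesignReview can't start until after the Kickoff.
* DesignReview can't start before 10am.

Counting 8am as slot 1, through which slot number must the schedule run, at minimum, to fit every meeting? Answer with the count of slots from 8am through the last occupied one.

4 slots

The precedence chain requires at least 3 distinct slots.
With at most 2 per slot and 7 meetings, at least 4 slots are needed.
4 works (last occupied slot: 11am): for example DesignReview -> 10am, Postmortem -> 8am, Legal -> 8am, VendorCall -> 11am, Standup -> 10am, Retro -> 9am, Kickoff -> 9am.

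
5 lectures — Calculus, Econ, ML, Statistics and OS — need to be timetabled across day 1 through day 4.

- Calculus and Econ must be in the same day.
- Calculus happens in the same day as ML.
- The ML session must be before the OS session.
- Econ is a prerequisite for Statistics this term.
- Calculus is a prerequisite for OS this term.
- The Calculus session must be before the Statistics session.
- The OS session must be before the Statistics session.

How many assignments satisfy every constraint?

Enumerating: Statistics=day 3; Econ=day 1; ML=day 1; OS=day 2; Calculus=day 1 | Econ in day 1; Statistics in day 4; ML in day 1; OS in day 2; Calculus in day 1 | Econ in day 1, ML in day 1, Statistics in day 4, OS in day 3, Calculus in day 1 | Econ=day 2, Statistics=day 4, ML=day 2, Calculus=day 2, OS=day 3.

4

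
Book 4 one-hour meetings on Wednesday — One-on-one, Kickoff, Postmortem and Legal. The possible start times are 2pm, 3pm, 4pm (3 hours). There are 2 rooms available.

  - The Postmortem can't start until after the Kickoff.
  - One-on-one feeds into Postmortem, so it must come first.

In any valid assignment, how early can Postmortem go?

Precedence pushes Postmortem to at least 3pm.
Postmortem at 3pm is achievable: One-on-one -> 2pm, Legal -> 3pm, Postmortem -> 3pm, Kickoff -> 2pm.

3pm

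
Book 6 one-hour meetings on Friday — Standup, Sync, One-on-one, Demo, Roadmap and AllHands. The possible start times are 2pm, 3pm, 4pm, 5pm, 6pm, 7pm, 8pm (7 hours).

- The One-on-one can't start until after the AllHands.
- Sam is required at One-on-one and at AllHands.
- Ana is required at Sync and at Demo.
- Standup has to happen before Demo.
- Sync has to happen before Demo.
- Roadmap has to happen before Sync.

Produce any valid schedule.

Demo in 4pm, Roadmap in 2pm, Sync in 3pm, AllHands in 2pm, Standup in 2pm, One-on-one in 3pm

Checking: Roadmap(2pm) before Sync(3pm); Sync(3pm) before Demo(4pm); AllHands(2pm) before One-on-one(3pm); Standup(2pm) before Demo(4pm); Sync(3pm) != Demo(4pm); One-on-one(3pm) != AllHands(2pm).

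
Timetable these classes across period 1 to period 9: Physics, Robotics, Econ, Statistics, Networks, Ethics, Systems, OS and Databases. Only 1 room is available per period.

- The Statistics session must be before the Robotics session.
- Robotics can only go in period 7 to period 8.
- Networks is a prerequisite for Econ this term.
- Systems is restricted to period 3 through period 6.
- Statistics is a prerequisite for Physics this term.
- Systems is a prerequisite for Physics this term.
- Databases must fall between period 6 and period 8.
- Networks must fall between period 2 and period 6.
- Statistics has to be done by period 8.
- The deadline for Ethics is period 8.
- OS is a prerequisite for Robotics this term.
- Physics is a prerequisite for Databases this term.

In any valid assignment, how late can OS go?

Downstream work caps OS at period 7.
OS at period 7 is achievable: Databases=period 6; OS=period 7; Networks=period 2; Statistics=period 1; Robotics=period 8; Systems=period 3; Econ=period 9; Ethics=period 4; Physics=period 5.

period 7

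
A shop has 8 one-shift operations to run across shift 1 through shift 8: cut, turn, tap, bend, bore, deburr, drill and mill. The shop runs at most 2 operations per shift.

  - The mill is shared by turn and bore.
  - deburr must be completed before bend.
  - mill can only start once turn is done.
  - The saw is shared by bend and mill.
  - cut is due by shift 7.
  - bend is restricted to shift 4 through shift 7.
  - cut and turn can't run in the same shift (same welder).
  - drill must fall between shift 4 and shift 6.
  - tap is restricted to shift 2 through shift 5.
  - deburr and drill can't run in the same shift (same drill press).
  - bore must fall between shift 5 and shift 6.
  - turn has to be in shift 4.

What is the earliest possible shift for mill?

shift 5

Precedence pushes mill to at least shift 5.
mill at shift 5 is achievable: cut=shift 1, drill=shift 4, tap=shift 2, mill=shift 5, bend=shift 6, turn=shift 4, deburr=shift 1, bore=shift 5.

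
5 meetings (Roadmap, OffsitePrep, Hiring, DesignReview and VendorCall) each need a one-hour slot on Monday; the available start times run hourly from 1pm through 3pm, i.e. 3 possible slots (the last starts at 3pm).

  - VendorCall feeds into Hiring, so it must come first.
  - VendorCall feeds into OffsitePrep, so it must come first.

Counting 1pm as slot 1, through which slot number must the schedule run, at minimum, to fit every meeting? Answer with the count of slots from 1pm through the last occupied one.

The precedence chain requires at least 2 distinct slots.
2 works (last occupied slot: 2pm): for example VendorCall -> 1pm, Hiring -> 2pm, Roadmap -> 1pm, OffsitePrep -> 2pm, DesignReview -> 1pm.

2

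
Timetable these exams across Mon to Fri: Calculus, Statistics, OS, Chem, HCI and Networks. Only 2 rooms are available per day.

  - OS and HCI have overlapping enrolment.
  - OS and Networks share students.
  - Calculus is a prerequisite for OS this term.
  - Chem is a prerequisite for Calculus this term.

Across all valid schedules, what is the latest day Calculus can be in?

Precedence pushes Calculus to at least Tue; downstream work caps Calculus at Thu.
Calculus at Thu is achievable: Chem -> Mon; Statistics -> Mon; OS -> Fri; HCI -> Tue; Networks -> Tue; Calculus -> Thu.

Thu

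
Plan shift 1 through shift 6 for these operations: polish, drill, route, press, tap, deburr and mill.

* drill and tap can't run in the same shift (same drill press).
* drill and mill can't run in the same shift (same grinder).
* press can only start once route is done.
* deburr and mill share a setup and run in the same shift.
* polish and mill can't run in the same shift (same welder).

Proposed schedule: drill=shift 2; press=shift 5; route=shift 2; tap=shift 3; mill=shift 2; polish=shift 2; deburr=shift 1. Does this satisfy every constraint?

Invalid. deburr and mill share a setup and run in the same shift.

polish and mill can't run in the same shift (same welder) — violated.
drill and mill can't run in the same shift (same grinder) — violated.
drill and tap can't run in the same shift (same drill press) — holds.
press can only start once route is done — holds.
deburr and mill share a setup and run in the same shift — violated.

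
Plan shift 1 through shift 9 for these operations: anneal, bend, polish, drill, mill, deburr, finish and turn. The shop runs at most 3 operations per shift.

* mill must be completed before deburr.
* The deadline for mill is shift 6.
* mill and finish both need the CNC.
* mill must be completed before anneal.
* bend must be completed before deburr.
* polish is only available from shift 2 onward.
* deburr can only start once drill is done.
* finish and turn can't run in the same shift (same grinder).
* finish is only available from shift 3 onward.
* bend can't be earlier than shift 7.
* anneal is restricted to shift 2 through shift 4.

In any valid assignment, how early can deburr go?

Precedence pushes deburr to at least shift 8.
deburr at shift 8 is achievable: bend=shift 7; polish=shift 2; turn=shift 1; finish=shift 3; deburr=shift 8; drill=shift 1; anneal=shift 2; mill=shift 1.

shift 8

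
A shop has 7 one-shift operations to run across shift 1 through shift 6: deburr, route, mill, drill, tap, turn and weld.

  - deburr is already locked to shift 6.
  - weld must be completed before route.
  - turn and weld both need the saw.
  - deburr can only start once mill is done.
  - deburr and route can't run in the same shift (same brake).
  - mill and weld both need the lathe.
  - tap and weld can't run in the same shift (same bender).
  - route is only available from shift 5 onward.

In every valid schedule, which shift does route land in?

shift 5

route's window is shift 5–shift 6.
deburr is fixed at shift 6, and route can't share a shift with deburr.
So route must be shift 5.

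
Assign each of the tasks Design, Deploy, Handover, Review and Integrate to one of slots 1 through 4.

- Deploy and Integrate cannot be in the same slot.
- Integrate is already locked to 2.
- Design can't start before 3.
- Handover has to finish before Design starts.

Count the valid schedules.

60

Splitting on Design: it can be 3 (24), 4 (36). Listing each branch's schedules as (Deploy, Handover, Review, Integrate):
Design=3: (1,1,1,2) (1,1,2,2) (1,1,3,2) (1,1,4,2) (1,2,1,2) (1,2,2,2) (1,2,3,2) (1,2,4,2) (3,1,1,2) (3,1,2,2) (3,1,3,2) (3,1,4,2) (3,2,1,2) (3,2,2,2) (3,2,3,2) (3,2,4,2) (4,1,1,2) (4,1,2,2) (4,1,3,2) (4,1,4,2) (4,2,1,2) (4,2,2,2) (4,2,3,2) (4,2,4,2) — 24.
Design=4: (1,1,1,2) (1,1,2,2) (1,1,3,2) (1,1,4,2) (1,2,1,2) (1,2,2,2) (1,2,3,2) (1,2,4,2) (1,3,1,2) (1,3,2,2) (1,3,3,2) (1,3,4,2) (3,1,1,2) (3,1,2,2) (3,1,3,2) (3,1,4,2) (3,2,1,2) (3,2,2,2) (3,2,3,2) (3,2,4,2) (3,3,1,2) (3,3,2,2) (3,3,3,2) (3,3,4,2) (4,1,1,2) (4,1,2,2) (4,1,3,2) (4,1,4,2) (4,2,1,2) (4,2,2,2) (4,2,3,2) (4,2,4,2) (4,3,1,2) (4,3,2,2) (4,3,3,2) (4,3,4,2) — 36.
Summing: 24 + 36 = 60.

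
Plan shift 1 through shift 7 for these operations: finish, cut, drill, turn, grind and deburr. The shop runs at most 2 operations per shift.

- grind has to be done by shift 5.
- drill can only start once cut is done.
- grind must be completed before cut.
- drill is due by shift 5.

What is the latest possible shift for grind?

shift 3

Grind's own window allows nothing later than shift 5; downstream work caps grind at shift 3.
grind at shift 3 is achievable: deburr -> shift 2, cut -> shift 4, drill -> shift 5, turn -> shift 1, finish -> shift 1, grind -> shift 3.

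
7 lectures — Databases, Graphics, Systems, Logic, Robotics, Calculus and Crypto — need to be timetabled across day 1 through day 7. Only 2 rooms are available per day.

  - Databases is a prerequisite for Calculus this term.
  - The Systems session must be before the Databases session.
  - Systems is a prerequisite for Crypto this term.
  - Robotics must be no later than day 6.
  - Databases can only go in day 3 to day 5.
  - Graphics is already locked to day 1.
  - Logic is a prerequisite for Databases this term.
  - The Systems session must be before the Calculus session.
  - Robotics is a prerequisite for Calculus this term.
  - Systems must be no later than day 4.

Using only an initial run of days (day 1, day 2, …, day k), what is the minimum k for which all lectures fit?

4 days

The precedence chain requires at least 3 distinct days.
With at most 2 per day and 7 lectures, at least 4 days are needed.
Propagating the time windows through the other constraints, Calculus can't land before day 4, so the schedule must run through at least day 4.
4 works (last occupied day: day 4): for example Robotics=day 2, Graphics=day 1, Calculus=day 4, Systems=day 1, Databases=day 3, Crypto=day 3, Logic=day 2.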